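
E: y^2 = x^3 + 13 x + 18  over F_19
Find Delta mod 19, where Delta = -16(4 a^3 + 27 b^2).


4 a^3 + 27 b^2 = 4*13^3 + 27*18^2 = 8788 + 8748 = 17536
Delta = -16 * (17536) = -280576
Delta mod 19 = 16

Delta = 16 (mod 19)


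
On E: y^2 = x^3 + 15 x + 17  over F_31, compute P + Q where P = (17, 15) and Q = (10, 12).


P != Q, so use the chord formula.
s = (y2 - y1) / (x2 - x1) = (28) / (24) mod 31 = 27
x3 = s^2 - x1 - x2 mod 31 = 27^2 - 17 - 10 = 20
y3 = s (x1 - x3) - y1 mod 31 = 27 * (17 - 20) - 15 = 28

P + Q = (20, 28)


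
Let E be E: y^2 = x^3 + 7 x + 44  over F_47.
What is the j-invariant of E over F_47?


Delta = -16(4 a^3 + 27 b^2) mod 47 = 10
-1728 * (4 a)^3 = -1728 * (4*7)^3 mod 47 = 33
j = 33 * 10^(-1) mod 47 = 8

j = 8 (mod 47)


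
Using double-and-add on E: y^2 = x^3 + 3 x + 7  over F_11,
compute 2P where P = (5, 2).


k = 2 = 10_2 (binary, LSB first: 01)
Double-and-add from P = (5, 2):
  bit 0 = 0: acc unchanged = O
  bit 1 = 1: acc = O + (10, 5) = (10, 5)

2P = (10, 5)


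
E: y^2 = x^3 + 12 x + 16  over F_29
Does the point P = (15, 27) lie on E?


Check whether y^2 = x^3 + 12 x + 16 (mod 29) for (x, y) = (15, 27).
LHS: y^2 = 27^2 mod 29 = 4
RHS: x^3 + 12 x + 16 = 15^3 + 12*15 + 16 mod 29 = 4
LHS = RHS

Yes, on the curve


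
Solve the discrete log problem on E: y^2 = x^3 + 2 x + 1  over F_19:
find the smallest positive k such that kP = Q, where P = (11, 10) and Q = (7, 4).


Enumerate multiples of P until we hit Q = (7, 4):
  1P = (11, 10)
  2P = (13, 1)
  3P = (1, 2)
  4P = (16, 5)
  5P = (12, 10)
  6P = (15, 9)
  7P = (18, 6)
  8P = (7, 4)
Match found at i = 8.

k = 8


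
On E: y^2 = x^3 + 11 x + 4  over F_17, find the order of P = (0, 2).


Compute successive multiples of P until we hit O:
  1P = (0, 2)
  2P = (15, 12)
  3P = (10, 14)
  4P = (3, 8)
  5P = (1, 13)
  6P = (1, 4)
  7P = (3, 9)
  8P = (10, 3)
  ... (continuing to 11P)
  11P = O

ord(P) = 11


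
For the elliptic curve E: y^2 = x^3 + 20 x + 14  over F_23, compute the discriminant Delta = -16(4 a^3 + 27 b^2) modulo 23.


4 a^3 + 27 b^2 = 4*20^3 + 27*14^2 = 32000 + 5292 = 37292
Delta = -16 * (37292) = -596672
Delta mod 23 = 17

Delta = 17 (mod 23)


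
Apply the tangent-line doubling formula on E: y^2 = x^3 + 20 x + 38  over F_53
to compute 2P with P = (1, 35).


Doubling: s = (3 x1^2 + a) / (2 y1)
s = (3*1^2 + 20) / (2*35) mod 53 = 45
x3 = s^2 - 2 x1 mod 53 = 45^2 - 2*1 = 9
y3 = s (x1 - x3) - y1 mod 53 = 45 * (1 - 9) - 35 = 29

2P = (9, 29)


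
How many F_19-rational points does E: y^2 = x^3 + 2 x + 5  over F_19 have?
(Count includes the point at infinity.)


For each x in F_19, count y with y^2 = x^3 + 2 x + 5 mod 19:
  x = 0: RHS = 5, y in [9, 10]  -> 2 point(s)
  x = 2: RHS = 17, y in [6, 13]  -> 2 point(s)
  x = 3: RHS = 0, y in [0]  -> 1 point(s)
  x = 4: RHS = 1, y in [1, 18]  -> 2 point(s)
  x = 5: RHS = 7, y in [8, 11]  -> 2 point(s)
  x = 6: RHS = 5, y in [9, 10]  -> 2 point(s)
  x = 7: RHS = 1, y in [1, 18]  -> 2 point(s)
  x = 8: RHS = 1, y in [1, 18]  -> 2 point(s)
  x = 9: RHS = 11, y in [7, 12]  -> 2 point(s)
  x = 11: RHS = 9, y in [3, 16]  -> 2 point(s)
  x = 12: RHS = 9, y in [3, 16]  -> 2 point(s)
  x = 13: RHS = 5, y in [9, 10]  -> 2 point(s)
  x = 15: RHS = 9, y in [3, 16]  -> 2 point(s)
Affine points: 25. Add the point at infinity: total = 26.

#E(F_19) = 26


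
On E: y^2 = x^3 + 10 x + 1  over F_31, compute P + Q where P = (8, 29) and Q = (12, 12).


P != Q, so use the chord formula.
s = (y2 - y1) / (x2 - x1) = (14) / (4) mod 31 = 19
x3 = s^2 - x1 - x2 mod 31 = 19^2 - 8 - 12 = 0
y3 = s (x1 - x3) - y1 mod 31 = 19 * (8 - 0) - 29 = 30

P + Q = (0, 30)


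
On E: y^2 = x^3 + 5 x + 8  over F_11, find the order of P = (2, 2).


Compute successive multiples of P until we hit O:
  1P = (2, 2)
  2P = (1, 5)
  3P = (6, 10)
  4P = (7, 10)
  5P = (5, 2)
  6P = (4, 9)
  7P = (9, 1)
  8P = (9, 10)
  ... (continuing to 15P)
  15P = O

ord(P) = 15


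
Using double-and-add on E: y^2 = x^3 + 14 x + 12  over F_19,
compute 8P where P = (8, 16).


k = 8 = 1000_2 (binary, LSB first: 0001)
Double-and-add from P = (8, 16):
  bit 0 = 0: acc unchanged = O
  bit 1 = 0: acc unchanged = O
  bit 2 = 0: acc unchanged = O
  bit 3 = 1: acc = O + (8, 3) = (8, 3)

8P = (8, 3)


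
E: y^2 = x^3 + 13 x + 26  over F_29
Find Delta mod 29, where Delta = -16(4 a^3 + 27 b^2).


4 a^3 + 27 b^2 = 4*13^3 + 27*26^2 = 8788 + 18252 = 27040
Delta = -16 * (27040) = -432640
Delta mod 29 = 11

Delta = 11 (mod 29)


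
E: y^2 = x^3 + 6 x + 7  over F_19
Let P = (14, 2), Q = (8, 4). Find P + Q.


P != Q, so use the chord formula.
s = (y2 - y1) / (x2 - x1) = (2) / (13) mod 19 = 6
x3 = s^2 - x1 - x2 mod 19 = 6^2 - 14 - 8 = 14
y3 = s (x1 - x3) - y1 mod 19 = 6 * (14 - 14) - 2 = 17

P + Q = (14, 17)


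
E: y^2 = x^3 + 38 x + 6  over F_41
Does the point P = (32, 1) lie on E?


Check whether y^2 = x^3 + 38 x + 6 (mod 41) for (x, y) = (32, 1).
LHS: y^2 = 1^2 mod 41 = 1
RHS: x^3 + 38 x + 6 = 32^3 + 38*32 + 6 mod 41 = 1
LHS = RHS

Yes, on the curve


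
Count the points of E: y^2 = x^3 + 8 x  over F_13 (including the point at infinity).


For each x in F_13, count y with y^2 = x^3 + 8 x + 0 mod 13:
  x = 0: RHS = 0, y in [0]  -> 1 point(s)
  x = 1: RHS = 9, y in [3, 10]  -> 2 point(s)
  x = 3: RHS = 12, y in [5, 8]  -> 2 point(s)
  x = 5: RHS = 9, y in [3, 10]  -> 2 point(s)
  x = 6: RHS = 4, y in [2, 11]  -> 2 point(s)
  x = 7: RHS = 9, y in [3, 10]  -> 2 point(s)
  x = 8: RHS = 4, y in [2, 11]  -> 2 point(s)
  x = 10: RHS = 1, y in [1, 12]  -> 2 point(s)
  x = 12: RHS = 4, y in [2, 11]  -> 2 point(s)
Affine points: 17. Add the point at infinity: total = 18.

#E(F_13) = 18


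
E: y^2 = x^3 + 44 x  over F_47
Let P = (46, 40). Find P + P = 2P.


Doubling: s = (3 x1^2 + a) / (2 y1)
s = (3*46^2 + 44) / (2*40) mod 47 = 0
x3 = s^2 - 2 x1 mod 47 = 0^2 - 2*46 = 2
y3 = s (x1 - x3) - y1 mod 47 = 0 * (46 - 2) - 40 = 7

2P = (2, 7)


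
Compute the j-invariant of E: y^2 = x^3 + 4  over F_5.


Delta = -16(4 a^3 + 27 b^2) mod 5 = 3
-1728 * (4 a)^3 = -1728 * (4*0)^3 mod 5 = 0
j = 0 * 3^(-1) mod 5 = 0

j = 0 (mod 5)


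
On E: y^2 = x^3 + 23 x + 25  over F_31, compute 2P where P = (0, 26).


Doubling: s = (3 x1^2 + a) / (2 y1)
s = (3*0^2 + 23) / (2*26) mod 31 = 7
x3 = s^2 - 2 x1 mod 31 = 7^2 - 2*0 = 18
y3 = s (x1 - x3) - y1 mod 31 = 7 * (0 - 18) - 26 = 3

2P = (18, 3)


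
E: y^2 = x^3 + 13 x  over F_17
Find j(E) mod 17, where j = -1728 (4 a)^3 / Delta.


Delta = -16(4 a^3 + 27 b^2) mod 17 = 16
-1728 * (4 a)^3 = -1728 * (4*13)^3 mod 17 = 6
j = 6 * 16^(-1) mod 17 = 11

j = 11 (mod 17)


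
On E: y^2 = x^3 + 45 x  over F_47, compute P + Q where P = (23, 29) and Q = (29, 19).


P != Q, so use the chord formula.
s = (y2 - y1) / (x2 - x1) = (37) / (6) mod 47 = 14
x3 = s^2 - x1 - x2 mod 47 = 14^2 - 23 - 29 = 3
y3 = s (x1 - x3) - y1 mod 47 = 14 * (23 - 3) - 29 = 16

P + Q = (3, 16)


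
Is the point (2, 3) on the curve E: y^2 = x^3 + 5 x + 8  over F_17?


Check whether y^2 = x^3 + 5 x + 8 (mod 17) for (x, y) = (2, 3).
LHS: y^2 = 3^2 mod 17 = 9
RHS: x^3 + 5 x + 8 = 2^3 + 5*2 + 8 mod 17 = 9
LHS = RHS

Yes, on the curve


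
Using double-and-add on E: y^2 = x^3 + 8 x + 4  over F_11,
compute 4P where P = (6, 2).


k = 4 = 100_2 (binary, LSB first: 001)
Double-and-add from P = (6, 2):
  bit 0 = 0: acc unchanged = O
  bit 1 = 0: acc unchanged = O
  bit 2 = 1: acc = O + (6, 9) = (6, 9)

4P = (6, 9)


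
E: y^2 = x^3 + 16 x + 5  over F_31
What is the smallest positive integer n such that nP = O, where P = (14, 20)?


Compute successive multiples of P until we hit O:
  1P = (14, 20)
  2P = (23, 27)
  3P = (8, 26)
  4P = (10, 7)
  5P = (4, 28)
  6P = (0, 6)
  7P = (18, 7)
  8P = (27, 30)
  ... (continuing to 30P)
  30P = O

ord(P) = 30


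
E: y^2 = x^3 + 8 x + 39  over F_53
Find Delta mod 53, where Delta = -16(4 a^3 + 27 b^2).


4 a^3 + 27 b^2 = 4*8^3 + 27*39^2 = 2048 + 41067 = 43115
Delta = -16 * (43115) = -689840
Delta mod 53 = 8

Delta = 8 (mod 53)


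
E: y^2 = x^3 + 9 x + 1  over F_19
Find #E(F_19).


For each x in F_19, count y with y^2 = x^3 + 9 x + 1 mod 19:
  x = 0: RHS = 1, y in [1, 18]  -> 2 point(s)
  x = 1: RHS = 11, y in [7, 12]  -> 2 point(s)
  x = 3: RHS = 17, y in [6, 13]  -> 2 point(s)
  x = 4: RHS = 6, y in [5, 14]  -> 2 point(s)
  x = 5: RHS = 0, y in [0]  -> 1 point(s)
  x = 6: RHS = 5, y in [9, 10]  -> 2 point(s)
  x = 11: RHS = 6, y in [5, 14]  -> 2 point(s)
  x = 13: RHS = 16, y in [4, 15]  -> 2 point(s)
  x = 16: RHS = 4, y in [2, 17]  -> 2 point(s)
Affine points: 17. Add the point at infinity: total = 18.

#E(F_19) = 18


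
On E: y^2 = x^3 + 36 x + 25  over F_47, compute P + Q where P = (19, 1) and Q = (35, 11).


P != Q, so use the chord formula.
s = (y2 - y1) / (x2 - x1) = (10) / (16) mod 47 = 30
x3 = s^2 - x1 - x2 mod 47 = 30^2 - 19 - 35 = 0
y3 = s (x1 - x3) - y1 mod 47 = 30 * (19 - 0) - 1 = 5

P + Q = (0, 5)


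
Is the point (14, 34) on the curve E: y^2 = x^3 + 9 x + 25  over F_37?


Check whether y^2 = x^3 + 9 x + 25 (mod 37) for (x, y) = (14, 34).
LHS: y^2 = 34^2 mod 37 = 9
RHS: x^3 + 9 x + 25 = 14^3 + 9*14 + 25 mod 37 = 9
LHS = RHS

Yes, on the curve


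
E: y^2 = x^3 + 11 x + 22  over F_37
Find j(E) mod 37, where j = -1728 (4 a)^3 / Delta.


Delta = -16(4 a^3 + 27 b^2) mod 37 = 26
-1728 * (4 a)^3 = -1728 * (4*11)^3 mod 37 = 36
j = 36 * 26^(-1) mod 37 = 27

j = 27 (mod 37)


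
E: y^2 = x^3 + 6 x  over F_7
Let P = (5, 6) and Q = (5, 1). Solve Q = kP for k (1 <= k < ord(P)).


Enumerate multiples of P until we hit Q = (5, 1):
  1P = (5, 6)
  2P = (1, 0)
  3P = (5, 1)
Match found at i = 3.

k = 3


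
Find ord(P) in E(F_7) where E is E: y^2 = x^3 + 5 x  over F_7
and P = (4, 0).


Compute successive multiples of P until we hit O:
  1P = (4, 0)
  2P = O

ord(P) = 2


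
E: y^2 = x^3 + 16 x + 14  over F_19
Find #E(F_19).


For each x in F_19, count y with y^2 = x^3 + 16 x + 14 mod 19:
  x = 2: RHS = 16, y in [4, 15]  -> 2 point(s)
  x = 4: RHS = 9, y in [3, 16]  -> 2 point(s)
  x = 11: RHS = 1, y in [1, 18]  -> 2 point(s)
  x = 13: RHS = 6, y in [5, 14]  -> 2 point(s)
  x = 15: RHS = 0, y in [0]  -> 1 point(s)
  x = 18: RHS = 16, y in [4, 15]  -> 2 point(s)
Affine points: 11. Add the point at infinity: total = 12.

#E(F_19) = 12


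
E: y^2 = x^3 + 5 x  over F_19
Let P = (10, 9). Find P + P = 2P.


Doubling: s = (3 x1^2 + a) / (2 y1)
s = (3*10^2 + 5) / (2*9) mod 19 = 18
x3 = s^2 - 2 x1 mod 19 = 18^2 - 2*10 = 0
y3 = s (x1 - x3) - y1 mod 19 = 18 * (10 - 0) - 9 = 0

2P = (0, 0)


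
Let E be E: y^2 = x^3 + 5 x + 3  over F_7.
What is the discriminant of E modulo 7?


4 a^3 + 27 b^2 = 4*5^3 + 27*3^2 = 500 + 243 = 743
Delta = -16 * (743) = -11888
Delta mod 7 = 5

Delta = 5 (mod 7)


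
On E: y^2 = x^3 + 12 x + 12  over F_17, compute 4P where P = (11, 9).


k = 4 = 100_2 (binary, LSB first: 001)
Double-and-add from P = (11, 9):
  bit 0 = 0: acc unchanged = O
  bit 1 = 0: acc unchanged = O
  bit 2 = 1: acc = O + (16, 13) = (16, 13)

4P = (16, 13)


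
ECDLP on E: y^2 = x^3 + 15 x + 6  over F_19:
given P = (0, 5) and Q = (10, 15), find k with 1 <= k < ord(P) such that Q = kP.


Enumerate multiples of P until we hit Q = (10, 15):
  1P = (0, 5)
  2P = (7, 13)
  3P = (4, 4)
  4P = (2, 5)
  5P = (17, 14)
  6P = (8, 12)
  7P = (18, 3)
  8P = (5, 4)
  9P = (11, 1)
  10P = (13, 17)
  11P = (10, 15)
Match found at i = 11.

k = 11


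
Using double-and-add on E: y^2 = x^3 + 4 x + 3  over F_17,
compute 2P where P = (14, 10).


k = 2 = 10_2 (binary, LSB first: 01)
Double-and-add from P = (14, 10):
  bit 0 = 0: acc unchanged = O
  bit 1 = 1: acc = O + (7, 0) = (7, 0)

2P = (7, 0)


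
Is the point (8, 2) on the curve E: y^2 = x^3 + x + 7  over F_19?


Check whether y^2 = x^3 + 1 x + 7 (mod 19) for (x, y) = (8, 2).
LHS: y^2 = 2^2 mod 19 = 4
RHS: x^3 + 1 x + 7 = 8^3 + 1*8 + 7 mod 19 = 14
LHS != RHS

No, not on the curve


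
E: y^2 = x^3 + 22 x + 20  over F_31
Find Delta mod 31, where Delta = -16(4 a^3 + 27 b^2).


4 a^3 + 27 b^2 = 4*22^3 + 27*20^2 = 42592 + 10800 = 53392
Delta = -16 * (53392) = -854272
Delta mod 31 = 26

Delta = 26 (mod 31)


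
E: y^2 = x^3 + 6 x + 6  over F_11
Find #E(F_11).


For each x in F_11, count y with y^2 = x^3 + 6 x + 6 mod 11:
  x = 2: RHS = 4, y in [2, 9]  -> 2 point(s)
  x = 6: RHS = 5, y in [4, 7]  -> 2 point(s)
  x = 8: RHS = 5, y in [4, 7]  -> 2 point(s)
Affine points: 6. Add the point at infinity: total = 7.

#E(F_11) = 7


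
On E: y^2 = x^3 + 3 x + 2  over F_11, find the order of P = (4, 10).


Compute successive multiples of P until we hit O:
  1P = (4, 10)
  2P = (7, 6)
  3P = (3, 7)
  4P = (2, 7)
  5P = (10, 3)
  6P = (6, 7)
  7P = (6, 4)
  8P = (10, 8)
  ... (continuing to 13P)
  13P = O

ord(P) = 13


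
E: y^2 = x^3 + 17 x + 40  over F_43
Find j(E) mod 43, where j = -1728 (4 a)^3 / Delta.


Delta = -16(4 a^3 + 27 b^2) mod 43 = 9
-1728 * (4 a)^3 = -1728 * (4*17)^3 mod 43 = 1
j = 1 * 9^(-1) mod 43 = 24

j = 24 (mod 43)


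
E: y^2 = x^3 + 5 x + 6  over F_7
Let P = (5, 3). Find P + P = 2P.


Doubling: s = (3 x1^2 + a) / (2 y1)
s = (3*5^2 + 5) / (2*3) mod 7 = 4
x3 = s^2 - 2 x1 mod 7 = 4^2 - 2*5 = 6
y3 = s (x1 - x3) - y1 mod 7 = 4 * (5 - 6) - 3 = 0

2P = (6, 0)


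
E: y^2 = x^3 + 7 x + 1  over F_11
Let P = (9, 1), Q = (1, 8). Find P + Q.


P != Q, so use the chord formula.
s = (y2 - y1) / (x2 - x1) = (7) / (3) mod 11 = 6
x3 = s^2 - x1 - x2 mod 11 = 6^2 - 9 - 1 = 4
y3 = s (x1 - x3) - y1 mod 11 = 6 * (9 - 4) - 1 = 7

P + Q = (4, 7)


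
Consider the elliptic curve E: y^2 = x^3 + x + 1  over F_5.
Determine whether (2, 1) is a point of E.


Check whether y^2 = x^3 + 1 x + 1 (mod 5) for (x, y) = (2, 1).
LHS: y^2 = 1^2 mod 5 = 1
RHS: x^3 + 1 x + 1 = 2^3 + 1*2 + 1 mod 5 = 1
LHS = RHS

Yes, on the curve


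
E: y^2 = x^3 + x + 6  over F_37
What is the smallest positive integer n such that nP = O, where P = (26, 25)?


Compute successive multiples of P until we hit O:
  1P = (26, 25)
  2P = (29, 2)
  3P = (12, 28)
  4P = (20, 16)
  5P = (21, 1)
  6P = (16, 23)
  7P = (35, 25)
  8P = (13, 12)
  ... (continuing to 40P)
  40P = O

ord(P) = 40


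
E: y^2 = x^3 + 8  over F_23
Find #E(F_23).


For each x in F_23, count y with y^2 = x^3 + 0 x + 8 mod 23:
  x = 0: RHS = 8, y in [10, 13]  -> 2 point(s)
  x = 1: RHS = 9, y in [3, 20]  -> 2 point(s)
  x = 2: RHS = 16, y in [4, 19]  -> 2 point(s)
  x = 3: RHS = 12, y in [9, 14]  -> 2 point(s)
  x = 4: RHS = 3, y in [7, 16]  -> 2 point(s)
  x = 5: RHS = 18, y in [8, 15]  -> 2 point(s)
  x = 7: RHS = 6, y in [11, 12]  -> 2 point(s)
  x = 9: RHS = 1, y in [1, 22]  -> 2 point(s)
  x = 15: RHS = 2, y in [5, 18]  -> 2 point(s)
  x = 19: RHS = 13, y in [6, 17]  -> 2 point(s)
  x = 20: RHS = 4, y in [2, 21]  -> 2 point(s)
  x = 21: RHS = 0, y in [0]  -> 1 point(s)
Affine points: 23. Add the point at infinity: total = 24.

#E(F_23) = 24


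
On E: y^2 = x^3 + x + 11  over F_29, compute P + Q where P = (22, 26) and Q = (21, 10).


P != Q, so use the chord formula.
s = (y2 - y1) / (x2 - x1) = (13) / (28) mod 29 = 16
x3 = s^2 - x1 - x2 mod 29 = 16^2 - 22 - 21 = 10
y3 = s (x1 - x3) - y1 mod 29 = 16 * (22 - 10) - 26 = 21

P + Q = (10, 21)


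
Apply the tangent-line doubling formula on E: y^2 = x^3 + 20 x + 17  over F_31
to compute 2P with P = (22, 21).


Doubling: s = (3 x1^2 + a) / (2 y1)
s = (3*22^2 + 20) / (2*21) mod 31 = 7
x3 = s^2 - 2 x1 mod 31 = 7^2 - 2*22 = 5
y3 = s (x1 - x3) - y1 mod 31 = 7 * (22 - 5) - 21 = 5

2P = (5, 5)


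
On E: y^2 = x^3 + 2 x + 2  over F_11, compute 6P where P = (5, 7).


k = 6 = 110_2 (binary, LSB first: 011)
Double-and-add from P = (5, 7):
  bit 0 = 0: acc unchanged = O
  bit 1 = 1: acc = O + (1, 4) = (1, 4)
  bit 2 = 1: acc = (1, 4) + (2, 5) = (9, 10)

6P = (9, 10)


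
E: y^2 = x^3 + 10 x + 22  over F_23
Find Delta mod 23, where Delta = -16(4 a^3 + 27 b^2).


4 a^3 + 27 b^2 = 4*10^3 + 27*22^2 = 4000 + 13068 = 17068
Delta = -16 * (17068) = -273088
Delta mod 23 = 14

Delta = 14 (mod 23)


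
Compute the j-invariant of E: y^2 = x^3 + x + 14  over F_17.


Delta = -16(4 a^3 + 27 b^2) mod 17 = 9
-1728 * (4 a)^3 = -1728 * (4*1)^3 mod 17 = 10
j = 10 * 9^(-1) mod 17 = 3

j = 3 (mod 17)


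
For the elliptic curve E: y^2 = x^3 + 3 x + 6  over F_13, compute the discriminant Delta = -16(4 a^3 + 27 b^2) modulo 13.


4 a^3 + 27 b^2 = 4*3^3 + 27*6^2 = 108 + 972 = 1080
Delta = -16 * (1080) = -17280
Delta mod 13 = 10

Delta = 10 (mod 13)


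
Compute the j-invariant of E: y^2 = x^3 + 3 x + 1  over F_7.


Delta = -16(4 a^3 + 27 b^2) mod 7 = 3
-1728 * (4 a)^3 = -1728 * (4*3)^3 mod 7 = 6
j = 6 * 3^(-1) mod 7 = 2

j = 2 (mod 7)


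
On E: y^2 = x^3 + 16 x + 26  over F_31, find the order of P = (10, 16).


Compute successive multiples of P until we hit O:
  1P = (10, 16)
  2P = (16, 10)
  3P = (6, 11)
  4P = (3, 16)
  5P = (18, 15)
  6P = (19, 20)
  7P = (11, 18)
  8P = (14, 7)
  ... (continuing to 17P)
  17P = O

ord(P) = 17


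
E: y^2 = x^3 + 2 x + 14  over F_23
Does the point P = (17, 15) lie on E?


Check whether y^2 = x^3 + 2 x + 14 (mod 23) for (x, y) = (17, 15).
LHS: y^2 = 15^2 mod 23 = 18
RHS: x^3 + 2 x + 14 = 17^3 + 2*17 + 14 mod 23 = 16
LHS != RHS

No, not on the curve


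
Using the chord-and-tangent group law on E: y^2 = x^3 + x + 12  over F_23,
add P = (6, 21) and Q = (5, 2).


P != Q, so use the chord formula.
s = (y2 - y1) / (x2 - x1) = (4) / (22) mod 23 = 19
x3 = s^2 - x1 - x2 mod 23 = 19^2 - 6 - 5 = 5
y3 = s (x1 - x3) - y1 mod 23 = 19 * (6 - 5) - 21 = 21

P + Q = (5, 21)


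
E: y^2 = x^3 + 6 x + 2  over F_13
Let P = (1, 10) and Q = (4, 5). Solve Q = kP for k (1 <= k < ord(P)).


Enumerate multiples of P until we hit Q = (4, 5):
  1P = (1, 10)
  2P = (10, 10)
  3P = (2, 3)
  4P = (7, 6)
  5P = (4, 5)
Match found at i = 5.

k = 5


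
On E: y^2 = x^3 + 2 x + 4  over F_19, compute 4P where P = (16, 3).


k = 4 = 100_2 (binary, LSB first: 001)
Double-and-add from P = (16, 3):
  bit 0 = 0: acc unchanged = O
  bit 1 = 0: acc unchanged = O
  bit 2 = 1: acc = O + (13, 17) = (13, 17)

4P = (13, 17)


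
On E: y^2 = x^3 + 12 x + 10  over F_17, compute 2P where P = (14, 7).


Doubling: s = (3 x1^2 + a) / (2 y1)
s = (3*14^2 + 12) / (2*7) mod 17 = 4
x3 = s^2 - 2 x1 mod 17 = 4^2 - 2*14 = 5
y3 = s (x1 - x3) - y1 mod 17 = 4 * (14 - 5) - 7 = 12

2P = (5, 12)


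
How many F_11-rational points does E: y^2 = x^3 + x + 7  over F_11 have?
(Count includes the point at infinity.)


For each x in F_11, count y with y^2 = x^3 + 1 x + 7 mod 11:
  x = 1: RHS = 9, y in [3, 8]  -> 2 point(s)
  x = 3: RHS = 4, y in [2, 9]  -> 2 point(s)
  x = 4: RHS = 9, y in [3, 8]  -> 2 point(s)
  x = 5: RHS = 5, y in [4, 7]  -> 2 point(s)
  x = 6: RHS = 9, y in [3, 8]  -> 2 point(s)
  x = 7: RHS = 5, y in [4, 7]  -> 2 point(s)
  x = 10: RHS = 5, y in [4, 7]  -> 2 point(s)
Affine points: 14. Add the point at infinity: total = 15.

#E(F_11) = 15


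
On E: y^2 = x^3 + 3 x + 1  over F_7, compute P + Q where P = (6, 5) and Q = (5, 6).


P != Q, so use the chord formula.
s = (y2 - y1) / (x2 - x1) = (1) / (6) mod 7 = 6
x3 = s^2 - x1 - x2 mod 7 = 6^2 - 6 - 5 = 4
y3 = s (x1 - x3) - y1 mod 7 = 6 * (6 - 4) - 5 = 0

P + Q = (4, 0)


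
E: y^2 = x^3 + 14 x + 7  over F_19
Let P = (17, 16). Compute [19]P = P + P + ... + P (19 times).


k = 19 = 10011_2 (binary, LSB first: 11001)
Double-and-add from P = (17, 16):
  bit 0 = 1: acc = O + (17, 16) = (17, 16)
  bit 1 = 1: acc = (17, 16) + (8, 2) = (18, 12)
  bit 2 = 0: acc unchanged = (18, 12)
  bit 3 = 0: acc unchanged = (18, 12)
  bit 4 = 1: acc = (18, 12) + (9, 8) = (18, 7)

19P = (18, 7)


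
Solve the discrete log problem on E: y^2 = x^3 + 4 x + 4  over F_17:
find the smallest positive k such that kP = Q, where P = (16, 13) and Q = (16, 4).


Enumerate multiples of P until we hit Q = (16, 4):
  1P = (16, 13)
  2P = (11, 6)
  3P = (11, 11)
  4P = (16, 4)
Match found at i = 4.

k = 4


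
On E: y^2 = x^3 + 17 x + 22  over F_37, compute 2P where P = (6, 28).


Doubling: s = (3 x1^2 + a) / (2 y1)
s = (3*6^2 + 17) / (2*28) mod 37 = 28
x3 = s^2 - 2 x1 mod 37 = 28^2 - 2*6 = 32
y3 = s (x1 - x3) - y1 mod 37 = 28 * (6 - 32) - 28 = 21

2P = (32, 21)


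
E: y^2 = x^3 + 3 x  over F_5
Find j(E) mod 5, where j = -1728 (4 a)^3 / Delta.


Delta = -16(4 a^3 + 27 b^2) mod 5 = 2
-1728 * (4 a)^3 = -1728 * (4*3)^3 mod 5 = 1
j = 1 * 2^(-1) mod 5 = 3

j = 3 (mod 5)


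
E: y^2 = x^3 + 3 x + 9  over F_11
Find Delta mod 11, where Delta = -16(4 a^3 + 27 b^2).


4 a^3 + 27 b^2 = 4*3^3 + 27*9^2 = 108 + 2187 = 2295
Delta = -16 * (2295) = -36720
Delta mod 11 = 9

Delta = 9 (mod 11)


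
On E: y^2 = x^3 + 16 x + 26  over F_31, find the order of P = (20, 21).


Compute successive multiples of P until we hit O:
  1P = (20, 21)
  2P = (16, 21)
  3P = (26, 10)
  4P = (3, 15)
  5P = (24, 25)
  6P = (19, 11)
  7P = (30, 3)
  8P = (14, 24)
  ... (continuing to 34P)
  34P = O

ord(P) = 34


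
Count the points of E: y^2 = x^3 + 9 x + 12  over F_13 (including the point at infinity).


For each x in F_13, count y with y^2 = x^3 + 9 x + 12 mod 13:
  x = 0: RHS = 12, y in [5, 8]  -> 2 point(s)
  x = 1: RHS = 9, y in [3, 10]  -> 2 point(s)
  x = 2: RHS = 12, y in [5, 8]  -> 2 point(s)
  x = 3: RHS = 1, y in [1, 12]  -> 2 point(s)
  x = 5: RHS = 0, y in [0]  -> 1 point(s)
  x = 6: RHS = 9, y in [3, 10]  -> 2 point(s)
  x = 9: RHS = 3, y in [4, 9]  -> 2 point(s)
  x = 10: RHS = 10, y in [6, 7]  -> 2 point(s)
  x = 11: RHS = 12, y in [5, 8]  -> 2 point(s)
Affine points: 17. Add the point at infinity: total = 18.

#E(F_13) = 18


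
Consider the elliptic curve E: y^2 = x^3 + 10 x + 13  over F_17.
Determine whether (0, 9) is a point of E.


Check whether y^2 = x^3 + 10 x + 13 (mod 17) for (x, y) = (0, 9).
LHS: y^2 = 9^2 mod 17 = 13
RHS: x^3 + 10 x + 13 = 0^3 + 10*0 + 13 mod 17 = 13
LHS = RHS

Yes, on the curve


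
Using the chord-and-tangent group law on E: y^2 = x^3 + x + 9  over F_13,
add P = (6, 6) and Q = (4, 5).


P != Q, so use the chord formula.
s = (y2 - y1) / (x2 - x1) = (12) / (11) mod 13 = 7
x3 = s^2 - x1 - x2 mod 13 = 7^2 - 6 - 4 = 0
y3 = s (x1 - x3) - y1 mod 13 = 7 * (6 - 0) - 6 = 10

P + Q = (0, 10)


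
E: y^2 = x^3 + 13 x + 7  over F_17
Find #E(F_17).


For each x in F_17, count y with y^2 = x^3 + 13 x + 7 mod 17:
  x = 1: RHS = 4, y in [2, 15]  -> 2 point(s)
  x = 4: RHS = 4, y in [2, 15]  -> 2 point(s)
  x = 7: RHS = 16, y in [4, 13]  -> 2 point(s)
  x = 10: RHS = 15, y in [7, 10]  -> 2 point(s)
  x = 11: RHS = 2, y in [6, 11]  -> 2 point(s)
  x = 12: RHS = 4, y in [2, 15]  -> 2 point(s)
  x = 14: RHS = 9, y in [3, 14]  -> 2 point(s)
Affine points: 14. Add the point at infinity: total = 15.

#E(F_17) = 15


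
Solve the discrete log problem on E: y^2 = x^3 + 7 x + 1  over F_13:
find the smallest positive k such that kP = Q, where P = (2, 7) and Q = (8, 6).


Enumerate multiples of P until we hit Q = (8, 6):
  1P = (2, 7)
  2P = (6, 8)
  3P = (1, 3)
  4P = (0, 1)
  5P = (7, 4)
  6P = (8, 7)
  7P = (3, 6)
  8P = (9, 0)
  9P = (3, 7)
  10P = (8, 6)
Match found at i = 10.

k = 10


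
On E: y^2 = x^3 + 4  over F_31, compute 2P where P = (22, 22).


k = 2 = 10_2 (binary, LSB first: 01)
Double-and-add from P = (22, 22):
  bit 0 = 0: acc unchanged = O
  bit 1 = 1: acc = O + (22, 9) = (22, 9)

2P = (22, 9)


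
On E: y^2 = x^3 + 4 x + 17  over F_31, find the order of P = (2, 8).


Compute successive multiples of P until we hit O:
  1P = (2, 8)
  2P = (28, 28)
  3P = (17, 21)
  4P = (6, 3)
  5P = (11, 11)
  6P = (25, 5)
  7P = (24, 7)
  8P = (23, 0)
  ... (continuing to 16P)
  16P = O

ord(P) = 16


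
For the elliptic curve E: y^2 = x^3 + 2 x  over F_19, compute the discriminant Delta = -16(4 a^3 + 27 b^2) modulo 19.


4 a^3 + 27 b^2 = 4*2^3 + 27*0^2 = 32 + 0 = 32
Delta = -16 * (32) = -512
Delta mod 19 = 1

Delta = 1 (mod 19)


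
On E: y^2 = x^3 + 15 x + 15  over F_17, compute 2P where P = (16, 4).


Doubling: s = (3 x1^2 + a) / (2 y1)
s = (3*16^2 + 15) / (2*4) mod 17 = 15
x3 = s^2 - 2 x1 mod 17 = 15^2 - 2*16 = 6
y3 = s (x1 - x3) - y1 mod 17 = 15 * (16 - 6) - 4 = 10

2P = (6, 10)


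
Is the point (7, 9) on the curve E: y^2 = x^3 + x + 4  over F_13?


Check whether y^2 = x^3 + 1 x + 4 (mod 13) for (x, y) = (7, 9).
LHS: y^2 = 9^2 mod 13 = 3
RHS: x^3 + 1 x + 4 = 7^3 + 1*7 + 4 mod 13 = 3
LHS = RHS

Yes, on the curve


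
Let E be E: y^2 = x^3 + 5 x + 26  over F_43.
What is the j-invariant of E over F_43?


Delta = -16(4 a^3 + 27 b^2) mod 43 = 22
-1728 * (4 a)^3 = -1728 * (4*5)^3 mod 43 = 27
j = 27 * 22^(-1) mod 43 = 11

j = 11 (mod 43)


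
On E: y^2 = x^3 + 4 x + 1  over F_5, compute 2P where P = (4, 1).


Doubling: s = (3 x1^2 + a) / (2 y1)
s = (3*4^2 + 4) / (2*1) mod 5 = 1
x3 = s^2 - 2 x1 mod 5 = 1^2 - 2*4 = 3
y3 = s (x1 - x3) - y1 mod 5 = 1 * (4 - 3) - 1 = 0

2P = (3, 0)


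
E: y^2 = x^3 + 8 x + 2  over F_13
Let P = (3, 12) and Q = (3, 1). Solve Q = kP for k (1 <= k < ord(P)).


Enumerate multiples of P until we hit Q = (3, 1):
  1P = (3, 12)
  2P = (11, 11)
  3P = (11, 2)
  4P = (3, 1)
Match found at i = 4.

k = 4


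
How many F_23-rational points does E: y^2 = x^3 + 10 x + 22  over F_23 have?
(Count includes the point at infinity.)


For each x in F_23, count y with y^2 = x^3 + 10 x + 22 mod 23:
  x = 2: RHS = 4, y in [2, 21]  -> 2 point(s)
  x = 5: RHS = 13, y in [6, 17]  -> 2 point(s)
  x = 8: RHS = 16, y in [4, 19]  -> 2 point(s)
  x = 9: RHS = 13, y in [6, 17]  -> 2 point(s)
  x = 10: RHS = 18, y in [8, 15]  -> 2 point(s)
  x = 13: RHS = 3, y in [7, 16]  -> 2 point(s)
  x = 14: RHS = 8, y in [10, 13]  -> 2 point(s)
  x = 16: RHS = 0, y in [0]  -> 1 point(s)
  x = 18: RHS = 8, y in [10, 13]  -> 2 point(s)
Affine points: 17. Add the point at infinity: total = 18.

#E(F_23) = 18


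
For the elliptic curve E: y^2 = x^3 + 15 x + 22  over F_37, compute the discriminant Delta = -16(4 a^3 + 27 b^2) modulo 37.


4 a^3 + 27 b^2 = 4*15^3 + 27*22^2 = 13500 + 13068 = 26568
Delta = -16 * (26568) = -425088
Delta mod 37 = 5

Delta = 5 (mod 37)


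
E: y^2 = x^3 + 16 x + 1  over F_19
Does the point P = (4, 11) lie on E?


Check whether y^2 = x^3 + 16 x + 1 (mod 19) for (x, y) = (4, 11).
LHS: y^2 = 11^2 mod 19 = 7
RHS: x^3 + 16 x + 1 = 4^3 + 16*4 + 1 mod 19 = 15
LHS != RHS

No, not on the curve


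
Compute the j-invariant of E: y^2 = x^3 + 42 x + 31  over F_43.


Delta = -16(4 a^3 + 27 b^2) mod 43 = 34
-1728 * (4 a)^3 = -1728 * (4*42)^3 mod 43 = 39
j = 39 * 34^(-1) mod 43 = 10

j = 10 (mod 43)


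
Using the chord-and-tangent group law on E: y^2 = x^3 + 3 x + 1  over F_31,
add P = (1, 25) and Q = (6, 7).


P != Q, so use the chord formula.
s = (y2 - y1) / (x2 - x1) = (13) / (5) mod 31 = 15
x3 = s^2 - x1 - x2 mod 31 = 15^2 - 1 - 6 = 1
y3 = s (x1 - x3) - y1 mod 31 = 15 * (1 - 1) - 25 = 6

P + Q = (1, 6)


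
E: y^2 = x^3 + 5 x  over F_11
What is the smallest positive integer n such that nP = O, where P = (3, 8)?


Compute successive multiples of P until we hit O:
  1P = (3, 8)
  2P = (9, 2)
  3P = (0, 0)
  4P = (9, 9)
  5P = (3, 3)
  6P = O

ord(P) = 6


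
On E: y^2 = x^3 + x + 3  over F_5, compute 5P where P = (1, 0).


k = 5 = 101_2 (binary, LSB first: 101)
Double-and-add from P = (1, 0):
  bit 0 = 1: acc = O + (1, 0) = (1, 0)
  bit 1 = 0: acc unchanged = (1, 0)
  bit 2 = 1: acc = (1, 0) + O = (1, 0)

5P = (1, 0)


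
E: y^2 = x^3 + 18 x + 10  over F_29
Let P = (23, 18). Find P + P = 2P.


Doubling: s = (3 x1^2 + a) / (2 y1)
s = (3*23^2 + 18) / (2*18) mod 29 = 18
x3 = s^2 - 2 x1 mod 29 = 18^2 - 2*23 = 17
y3 = s (x1 - x3) - y1 mod 29 = 18 * (23 - 17) - 18 = 3

2P = (17, 3)


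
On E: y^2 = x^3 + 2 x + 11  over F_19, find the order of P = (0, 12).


Compute successive multiples of P until we hit O:
  1P = (0, 12)
  2P = (7, 8)
  3P = (10, 10)
  4P = (6, 12)
  5P = (13, 7)
  6P = (3, 14)
  7P = (8, 8)
  8P = (16, 15)
  ... (continuing to 25P)
  25P = O

ord(P) = 25


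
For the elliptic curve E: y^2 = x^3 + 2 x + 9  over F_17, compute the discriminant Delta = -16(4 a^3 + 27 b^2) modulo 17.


4 a^3 + 27 b^2 = 4*2^3 + 27*9^2 = 32 + 2187 = 2219
Delta = -16 * (2219) = -35504
Delta mod 17 = 9

Delta = 9 (mod 17)


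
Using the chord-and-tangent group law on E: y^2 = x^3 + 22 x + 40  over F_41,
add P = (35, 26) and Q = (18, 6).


P != Q, so use the chord formula.
s = (y2 - y1) / (x2 - x1) = (21) / (24) mod 41 = 6
x3 = s^2 - x1 - x2 mod 41 = 6^2 - 35 - 18 = 24
y3 = s (x1 - x3) - y1 mod 41 = 6 * (35 - 24) - 26 = 40

P + Q = (24, 40)


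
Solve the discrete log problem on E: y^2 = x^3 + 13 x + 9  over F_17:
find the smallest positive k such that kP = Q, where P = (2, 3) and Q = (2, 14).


Enumerate multiples of P until we hit Q = (2, 14):
  1P = (2, 3)
  2P = (11, 2)
  3P = (8, 9)
  4P = (8, 8)
  5P = (11, 15)
  6P = (2, 14)
Match found at i = 6.

k = 6


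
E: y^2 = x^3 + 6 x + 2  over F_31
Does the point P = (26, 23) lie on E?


Check whether y^2 = x^3 + 6 x + 2 (mod 31) for (x, y) = (26, 23).
LHS: y^2 = 23^2 mod 31 = 2
RHS: x^3 + 6 x + 2 = 26^3 + 6*26 + 2 mod 31 = 2
LHS = RHS

Yes, on the curve


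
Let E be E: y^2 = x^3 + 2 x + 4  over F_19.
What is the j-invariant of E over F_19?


Delta = -16(4 a^3 + 27 b^2) mod 19 = 5
-1728 * (4 a)^3 = -1728 * (4*2)^3 mod 19 = 18
j = 18 * 5^(-1) mod 19 = 15

j = 15 (mod 19)


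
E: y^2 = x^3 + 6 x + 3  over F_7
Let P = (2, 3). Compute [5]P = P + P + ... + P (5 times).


k = 5 = 101_2 (binary, LSB first: 101)
Double-and-add from P = (2, 3):
  bit 0 = 1: acc = O + (2, 3) = (2, 3)
  bit 1 = 0: acc unchanged = (2, 3)
  bit 2 = 1: acc = (2, 3) + (5, 5) = (2, 4)

5P = (2, 4)


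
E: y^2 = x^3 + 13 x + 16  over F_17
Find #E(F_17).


For each x in F_17, count y with y^2 = x^3 + 13 x + 16 mod 17:
  x = 0: RHS = 16, y in [4, 13]  -> 2 point(s)
  x = 1: RHS = 13, y in [8, 9]  -> 2 point(s)
  x = 2: RHS = 16, y in [4, 13]  -> 2 point(s)
  x = 4: RHS = 13, y in [8, 9]  -> 2 point(s)
  x = 5: RHS = 2, y in [6, 11]  -> 2 point(s)
  x = 6: RHS = 4, y in [2, 15]  -> 2 point(s)
  x = 7: RHS = 8, y in [5, 12]  -> 2 point(s)
  x = 12: RHS = 13, y in [8, 9]  -> 2 point(s)
  x = 13: RHS = 2, y in [6, 11]  -> 2 point(s)
  x = 14: RHS = 1, y in [1, 16]  -> 2 point(s)
  x = 15: RHS = 16, y in [4, 13]  -> 2 point(s)
  x = 16: RHS = 2, y in [6, 11]  -> 2 point(s)
Affine points: 24. Add the point at infinity: total = 25.

#E(F_17) = 25


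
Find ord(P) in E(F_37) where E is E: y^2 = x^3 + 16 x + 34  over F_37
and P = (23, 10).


Compute successive multiples of P until we hit O:
  1P = (23, 10)
  2P = (18, 30)
  3P = (12, 20)
  4P = (12, 17)
  5P = (18, 7)
  6P = (23, 27)
  7P = O

ord(P) = 7


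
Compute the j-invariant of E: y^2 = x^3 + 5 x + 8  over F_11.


Delta = -16(4 a^3 + 27 b^2) mod 11 = 3
-1728 * (4 a)^3 = -1728 * (4*5)^3 mod 11 = 8
j = 8 * 3^(-1) mod 11 = 10

j = 10 (mod 11)


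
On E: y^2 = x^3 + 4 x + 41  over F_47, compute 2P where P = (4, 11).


Doubling: s = (3 x1^2 + a) / (2 y1)
s = (3*4^2 + 4) / (2*11) mod 47 = 28
x3 = s^2 - 2 x1 mod 47 = 28^2 - 2*4 = 24
y3 = s (x1 - x3) - y1 mod 47 = 28 * (4 - 24) - 11 = 40

2P = (24, 40)


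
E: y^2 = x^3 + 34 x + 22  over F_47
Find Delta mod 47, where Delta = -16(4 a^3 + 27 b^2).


4 a^3 + 27 b^2 = 4*34^3 + 27*22^2 = 157216 + 13068 = 170284
Delta = -16 * (170284) = -2724544
Delta mod 47 = 46

Delta = 46 (mod 47)


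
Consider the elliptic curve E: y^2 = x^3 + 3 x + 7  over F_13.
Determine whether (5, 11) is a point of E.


Check whether y^2 = x^3 + 3 x + 7 (mod 13) for (x, y) = (5, 11).
LHS: y^2 = 11^2 mod 13 = 4
RHS: x^3 + 3 x + 7 = 5^3 + 3*5 + 7 mod 13 = 4
LHS = RHS

Yes, on the curve


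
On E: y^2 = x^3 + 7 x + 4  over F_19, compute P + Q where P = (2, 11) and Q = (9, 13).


P != Q, so use the chord formula.
s = (y2 - y1) / (x2 - x1) = (2) / (7) mod 19 = 3
x3 = s^2 - x1 - x2 mod 19 = 3^2 - 2 - 9 = 17
y3 = s (x1 - x3) - y1 mod 19 = 3 * (2 - 17) - 11 = 1

P + Q = (17, 1)


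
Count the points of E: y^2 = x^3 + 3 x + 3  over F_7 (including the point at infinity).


For each x in F_7, count y with y^2 = x^3 + 3 x + 3 mod 7:
  x = 1: RHS = 0, y in [0]  -> 1 point(s)
  x = 3: RHS = 4, y in [2, 5]  -> 2 point(s)
  x = 4: RHS = 2, y in [3, 4]  -> 2 point(s)
Affine points: 5. Add the point at infinity: total = 6.

#E(F_7) = 6


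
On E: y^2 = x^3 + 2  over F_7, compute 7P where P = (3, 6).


k = 7 = 111_2 (binary, LSB first: 111)
Double-and-add from P = (3, 6):
  bit 0 = 1: acc = O + (3, 6) = (3, 6)
  bit 1 = 1: acc = (3, 6) + (3, 1) = O
  bit 2 = 1: acc = O + (3, 6) = (3, 6)

7P = (3, 6)


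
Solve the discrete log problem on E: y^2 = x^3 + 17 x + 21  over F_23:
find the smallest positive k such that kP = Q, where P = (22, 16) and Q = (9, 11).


Enumerate multiples of P until we hit Q = (9, 11):
  1P = (22, 16)
  2P = (20, 14)
  3P = (5, 1)
  4P = (8, 18)
  5P = (1, 4)
  6P = (13, 22)
  7P = (14, 17)
  8P = (19, 21)
  9P = (18, 8)
  10P = (10, 8)
  11P = (17, 18)
  12P = (9, 11)
Match found at i = 12.

k = 12


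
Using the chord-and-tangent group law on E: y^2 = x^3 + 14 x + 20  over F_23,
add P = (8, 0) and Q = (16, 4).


P != Q, so use the chord formula.
s = (y2 - y1) / (x2 - x1) = (4) / (8) mod 23 = 12
x3 = s^2 - x1 - x2 mod 23 = 12^2 - 8 - 16 = 5
y3 = s (x1 - x3) - y1 mod 23 = 12 * (8 - 5) - 0 = 13

P + Q = (5, 13)


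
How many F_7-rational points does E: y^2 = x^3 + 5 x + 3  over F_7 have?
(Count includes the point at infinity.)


For each x in F_7, count y with y^2 = x^3 + 5 x + 3 mod 7:
  x = 1: RHS = 2, y in [3, 4]  -> 2 point(s)
  x = 2: RHS = 0, y in [0]  -> 1 point(s)
  x = 6: RHS = 4, y in [2, 5]  -> 2 point(s)
Affine points: 5. Add the point at infinity: total = 6.

#E(F_7) = 6


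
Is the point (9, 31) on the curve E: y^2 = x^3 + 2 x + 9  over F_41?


Check whether y^2 = x^3 + 2 x + 9 (mod 41) for (x, y) = (9, 31).
LHS: y^2 = 31^2 mod 41 = 18
RHS: x^3 + 2 x + 9 = 9^3 + 2*9 + 9 mod 41 = 18
LHS = RHS

Yes, on the curve


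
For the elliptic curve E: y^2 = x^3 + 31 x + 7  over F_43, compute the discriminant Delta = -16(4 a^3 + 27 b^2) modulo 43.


4 a^3 + 27 b^2 = 4*31^3 + 27*7^2 = 119164 + 1323 = 120487
Delta = -16 * (120487) = -1927792
Delta mod 43 = 27

Delta = 27 (mod 43)


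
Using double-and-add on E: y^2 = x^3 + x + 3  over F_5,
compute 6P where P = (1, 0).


k = 6 = 110_2 (binary, LSB first: 011)
Double-and-add from P = (1, 0):
  bit 0 = 0: acc unchanged = O
  bit 1 = 1: acc = O + O = O
  bit 2 = 1: acc = O + O = O

6P = O


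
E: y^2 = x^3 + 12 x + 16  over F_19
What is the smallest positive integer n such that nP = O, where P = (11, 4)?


Compute successive multiples of P until we hit O:
  1P = (11, 4)
  2P = (6, 0)
  3P = (11, 15)
  4P = O

ord(P) = 4


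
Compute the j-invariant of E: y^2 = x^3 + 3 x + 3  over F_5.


Delta = -16(4 a^3 + 27 b^2) mod 5 = 4
-1728 * (4 a)^3 = -1728 * (4*3)^3 mod 5 = 1
j = 1 * 4^(-1) mod 5 = 4

j = 4 (mod 5)


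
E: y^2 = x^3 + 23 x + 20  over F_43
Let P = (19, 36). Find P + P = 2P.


Doubling: s = (3 x1^2 + a) / (2 y1)
s = (3*19^2 + 23) / (2*36) mod 43 = 7
x3 = s^2 - 2 x1 mod 43 = 7^2 - 2*19 = 11
y3 = s (x1 - x3) - y1 mod 43 = 7 * (19 - 11) - 36 = 20

2P = (11, 20)


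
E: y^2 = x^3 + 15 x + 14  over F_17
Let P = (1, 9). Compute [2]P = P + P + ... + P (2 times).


k = 2 = 10_2 (binary, LSB first: 01)
Double-and-add from P = (1, 9):
  bit 0 = 0: acc unchanged = O
  bit 1 = 1: acc = O + (16, 10) = (16, 10)

2P = (16, 10)


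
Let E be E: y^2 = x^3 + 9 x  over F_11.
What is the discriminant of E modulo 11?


4 a^3 + 27 b^2 = 4*9^3 + 27*0^2 = 2916 + 0 = 2916
Delta = -16 * (2916) = -46656
Delta mod 11 = 6

Delta = 6 (mod 11)


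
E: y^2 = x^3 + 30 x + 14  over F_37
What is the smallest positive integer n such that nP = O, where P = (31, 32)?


Compute successive multiples of P until we hit O:
  1P = (31, 32)
  2P = (13, 23)
  3P = (21, 10)
  4P = (15, 18)
  5P = (12, 17)
  6P = (6, 15)
  7P = (11, 26)
  8P = (11, 11)
  ... (continuing to 15P)
  15P = O

ord(P) = 15


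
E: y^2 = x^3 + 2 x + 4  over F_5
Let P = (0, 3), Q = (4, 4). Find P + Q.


P != Q, so use the chord formula.
s = (y2 - y1) / (x2 - x1) = (1) / (4) mod 5 = 4
x3 = s^2 - x1 - x2 mod 5 = 4^2 - 0 - 4 = 2
y3 = s (x1 - x3) - y1 mod 5 = 4 * (0 - 2) - 3 = 4

P + Q = (2, 4)


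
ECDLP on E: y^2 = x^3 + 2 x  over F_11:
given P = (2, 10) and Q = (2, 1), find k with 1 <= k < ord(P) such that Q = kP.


Enumerate multiples of P until we hit Q = (2, 1):
  1P = (2, 10)
  2P = (1, 5)
  3P = (0, 0)
  4P = (1, 6)
  5P = (2, 1)
Match found at i = 5.

k = 5


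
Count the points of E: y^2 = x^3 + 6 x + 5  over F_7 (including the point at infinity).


For each x in F_7, count y with y^2 = x^3 + 6 x + 5 mod 7:
  x = 2: RHS = 4, y in [2, 5]  -> 2 point(s)
  x = 3: RHS = 1, y in [1, 6]  -> 2 point(s)
  x = 4: RHS = 2, y in [3, 4]  -> 2 point(s)
Affine points: 6. Add the point at infinity: total = 7.

#E(F_7) = 7


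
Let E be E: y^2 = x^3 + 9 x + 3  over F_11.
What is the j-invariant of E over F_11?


Delta = -16(4 a^3 + 27 b^2) mod 11 = 1
-1728 * (4 a)^3 = -1728 * (4*9)^3 mod 11 = 6
j = 6 * 1^(-1) mod 11 = 6

j = 6 (mod 11)


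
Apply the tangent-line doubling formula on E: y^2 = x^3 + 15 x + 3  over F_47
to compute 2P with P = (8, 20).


Doubling: s = (3 x1^2 + a) / (2 y1)
s = (3*8^2 + 15) / (2*20) mod 47 = 4
x3 = s^2 - 2 x1 mod 47 = 4^2 - 2*8 = 0
y3 = s (x1 - x3) - y1 mod 47 = 4 * (8 - 0) - 20 = 12

2P = (0, 12)


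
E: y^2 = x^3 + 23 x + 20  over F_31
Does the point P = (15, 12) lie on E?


Check whether y^2 = x^3 + 23 x + 20 (mod 31) for (x, y) = (15, 12).
LHS: y^2 = 12^2 mod 31 = 20
RHS: x^3 + 23 x + 20 = 15^3 + 23*15 + 20 mod 31 = 20
LHS = RHS

Yes, on the curve


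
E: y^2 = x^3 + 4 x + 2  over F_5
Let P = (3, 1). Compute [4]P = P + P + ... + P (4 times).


k = 4 = 100_2 (binary, LSB first: 001)
Double-and-add from P = (3, 1):
  bit 0 = 0: acc unchanged = O
  bit 1 = 0: acc unchanged = O
  bit 2 = 1: acc = O + (3, 1) = (3, 1)

4P = (3, 1)


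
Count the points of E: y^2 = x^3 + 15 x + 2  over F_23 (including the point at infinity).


For each x in F_23, count y with y^2 = x^3 + 15 x + 2 mod 23:
  x = 0: RHS = 2, y in [5, 18]  -> 2 point(s)
  x = 1: RHS = 18, y in [8, 15]  -> 2 point(s)
  x = 5: RHS = 18, y in [8, 15]  -> 2 point(s)
  x = 6: RHS = 9, y in [3, 20]  -> 2 point(s)
  x = 7: RHS = 13, y in [6, 17]  -> 2 point(s)
  x = 8: RHS = 13, y in [6, 17]  -> 2 point(s)
  x = 10: RHS = 2, y in [5, 18]  -> 2 point(s)
  x = 11: RHS = 3, y in [7, 16]  -> 2 point(s)
  x = 12: RHS = 1, y in [1, 22]  -> 2 point(s)
  x = 13: RHS = 2, y in [5, 18]  -> 2 point(s)
  x = 14: RHS = 12, y in [9, 14]  -> 2 point(s)
  x = 17: RHS = 18, y in [8, 15]  -> 2 point(s)
  x = 18: RHS = 9, y in [3, 20]  -> 2 point(s)
  x = 19: RHS = 16, y in [4, 19]  -> 2 point(s)
  x = 22: RHS = 9, y in [3, 20]  -> 2 point(s)
Affine points: 30. Add the point at infinity: total = 31.

#E(F_23) = 31


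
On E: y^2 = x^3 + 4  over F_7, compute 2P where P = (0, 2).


Doubling: s = (3 x1^2 + a) / (2 y1)
s = (3*0^2 + 0) / (2*2) mod 7 = 0
x3 = s^2 - 2 x1 mod 7 = 0^2 - 2*0 = 0
y3 = s (x1 - x3) - y1 mod 7 = 0 * (0 - 0) - 2 = 5

2P = (0, 5)


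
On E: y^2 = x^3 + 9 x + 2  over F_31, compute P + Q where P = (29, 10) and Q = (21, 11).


P != Q, so use the chord formula.
s = (y2 - y1) / (x2 - x1) = (1) / (23) mod 31 = 27
x3 = s^2 - x1 - x2 mod 31 = 27^2 - 29 - 21 = 28
y3 = s (x1 - x3) - y1 mod 31 = 27 * (29 - 28) - 10 = 17

P + Q = (28, 17)


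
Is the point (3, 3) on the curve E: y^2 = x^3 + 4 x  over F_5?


Check whether y^2 = x^3 + 4 x + 0 (mod 5) for (x, y) = (3, 3).
LHS: y^2 = 3^2 mod 5 = 4
RHS: x^3 + 4 x + 0 = 3^3 + 4*3 + 0 mod 5 = 4
LHS = RHS

Yes, on the curve


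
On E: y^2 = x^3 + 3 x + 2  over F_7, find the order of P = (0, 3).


Compute successive multiples of P until we hit O:
  1P = (0, 3)
  2P = (2, 3)
  3P = (5, 4)
  4P = (4, 6)
  5P = (4, 1)
  6P = (5, 3)
  7P = (2, 4)
  8P = (0, 4)
  ... (continuing to 9P)
  9P = O

ord(P) = 9
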